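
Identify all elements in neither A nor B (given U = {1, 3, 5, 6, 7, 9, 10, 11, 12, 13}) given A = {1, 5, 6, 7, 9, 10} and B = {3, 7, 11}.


A = {1, 5, 6, 7, 9, 10}
B = {3, 7, 11}
Region: in neither A nor B (given U = {1, 3, 5, 6, 7, 9, 10, 11, 12, 13})
Elements: {12, 13}

Elements in neither A nor B (given U = {1, 3, 5, 6, 7, 9, 10, 11, 12, 13}): {12, 13}


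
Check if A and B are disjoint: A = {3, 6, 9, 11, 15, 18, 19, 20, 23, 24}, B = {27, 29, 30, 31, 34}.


Disjoint means A ∩ B = ∅.
A ∩ B = ∅
A ∩ B = ∅, so A and B are disjoint.

Yes, A and B are disjoint


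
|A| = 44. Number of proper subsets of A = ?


Total subsets = 2^n = 2^44 = 17592186044416
Proper subsets exclude the set itself: 2^n - 1
= 17592186044416 - 1
= 17592186044415

Number of proper subsets = 17592186044415


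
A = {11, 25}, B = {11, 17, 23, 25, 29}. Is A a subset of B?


A ⊆ B means every element of A is in B.
All elements of A are in B.
So A ⊆ B.

Yes, A ⊆ B


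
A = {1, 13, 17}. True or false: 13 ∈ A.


A = {1, 13, 17}
Checking if 13 is in A
13 is in A → True

13 ∈ A


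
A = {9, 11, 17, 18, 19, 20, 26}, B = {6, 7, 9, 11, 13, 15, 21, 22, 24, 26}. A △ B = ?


A △ B = (A \ B) ∪ (B \ A) = elements in exactly one of A or B
A \ B = {17, 18, 19, 20}
B \ A = {6, 7, 13, 15, 21, 22, 24}
A △ B = {6, 7, 13, 15, 17, 18, 19, 20, 21, 22, 24}

A △ B = {6, 7, 13, 15, 17, 18, 19, 20, 21, 22, 24}


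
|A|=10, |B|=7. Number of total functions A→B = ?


Each of |A| = 10 inputs maps to any of |B| = 7 outputs.
# functions = |B|^|A| = 7^10
= 282475249

Number of functions = 282475249


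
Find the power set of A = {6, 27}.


|A| = 2, so |P(A)| = 2^2 = 4
Enumerate subsets by cardinality (0 to 2):
∅, {6}, {27}, {6, 27}

P(A) has 4 subsets: ∅, {6}, {27}, {6, 27}


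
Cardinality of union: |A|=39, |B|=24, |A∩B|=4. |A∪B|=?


|A ∪ B| = |A| + |B| - |A ∩ B|
= 39 + 24 - 4
= 59

|A ∪ B| = 59


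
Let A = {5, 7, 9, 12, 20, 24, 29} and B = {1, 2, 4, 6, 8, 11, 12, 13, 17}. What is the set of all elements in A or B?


A ∪ B = all elements in A or B (or both)
A = {5, 7, 9, 12, 20, 24, 29}
B = {1, 2, 4, 6, 8, 11, 12, 13, 17}
A ∪ B = {1, 2, 4, 5, 6, 7, 8, 9, 11, 12, 13, 17, 20, 24, 29}

A ∪ B = {1, 2, 4, 5, 6, 7, 8, 9, 11, 12, 13, 17, 20, 24, 29}


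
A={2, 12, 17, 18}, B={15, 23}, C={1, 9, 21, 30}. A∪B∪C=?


A ∪ B = {2, 12, 15, 17, 18, 23}
(A ∪ B) ∪ C = {1, 2, 9, 12, 15, 17, 18, 21, 23, 30}

A ∪ B ∪ C = {1, 2, 9, 12, 15, 17, 18, 21, 23, 30}


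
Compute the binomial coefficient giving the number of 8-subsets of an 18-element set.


C(n,k) = n! / (k!(n-k)!)
C(18,8) = 18! / (8!10!)
= 43758

C(18,8) = 43758


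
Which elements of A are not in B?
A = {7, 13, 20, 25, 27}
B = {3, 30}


A \ B = elements in A but not in B
A = {7, 13, 20, 25, 27}
B = {3, 30}
Remove from A any elements in B
A \ B = {7, 13, 20, 25, 27}

A \ B = {7, 13, 20, 25, 27}


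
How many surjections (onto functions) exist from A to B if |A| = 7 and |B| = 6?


n = |A| = 7, k = |B| = 6. Surjections via inclusion-exclusion:
S(n,k) = Σ(-1)^i × C(k,i) × (k-i)^n, i=0 to k
i=0: (-1)^0×C(6,0)×6^7 = 279936
i=1: (-1)^1×C(6,1)×5^7 = -468750
i=2: (-1)^2×C(6,2)×4^7 = 245760
i=3: (-1)^3×C(6,3)×3^7 = -43740
i=4: (-1)^4×C(6,4)×2^7 = 1920
i=5: (-1)^5×C(6,5)×1^7 = -6
i=6: (-1)^6×C(6,6)×0^7 = 0
Total = 15120

Number of surjections = 15120


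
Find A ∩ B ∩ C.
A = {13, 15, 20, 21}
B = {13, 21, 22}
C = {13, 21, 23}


A ∩ B = {13, 21}
(A ∩ B) ∩ C = {13, 21}

A ∩ B ∩ C = {13, 21}


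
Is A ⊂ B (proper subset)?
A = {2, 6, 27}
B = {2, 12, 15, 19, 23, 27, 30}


A ⊂ B requires: A ⊆ B AND A ≠ B.
A ⊆ B? No
A ⊄ B, so A is not a proper subset.

No, A is not a proper subset of B


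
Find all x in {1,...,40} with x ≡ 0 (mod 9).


Checking each candidate:
Condition: x in {1,...,40} with x ≡ 0 (mod 9)
Result = {9, 18, 27, 36}

{9, 18, 27, 36}


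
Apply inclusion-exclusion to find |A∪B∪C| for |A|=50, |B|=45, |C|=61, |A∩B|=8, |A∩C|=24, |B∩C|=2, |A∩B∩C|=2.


|A∪B∪C| = |A|+|B|+|C| - |A∩B|-|A∩C|-|B∩C| + |A∩B∩C|
= 50+45+61 - 8-24-2 + 2
= 156 - 34 + 2
= 124

|A ∪ B ∪ C| = 124


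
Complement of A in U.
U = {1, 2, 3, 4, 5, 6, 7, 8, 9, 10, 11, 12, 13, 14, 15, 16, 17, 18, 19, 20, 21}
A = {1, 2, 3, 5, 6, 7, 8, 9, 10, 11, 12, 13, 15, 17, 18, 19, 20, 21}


Aᶜ = U \ A = elements in U but not in A
U = {1, 2, 3, 4, 5, 6, 7, 8, 9, 10, 11, 12, 13, 14, 15, 16, 17, 18, 19, 20, 21}
A = {1, 2, 3, 5, 6, 7, 8, 9, 10, 11, 12, 13, 15, 17, 18, 19, 20, 21}
Aᶜ = {4, 14, 16}

Aᶜ = {4, 14, 16}


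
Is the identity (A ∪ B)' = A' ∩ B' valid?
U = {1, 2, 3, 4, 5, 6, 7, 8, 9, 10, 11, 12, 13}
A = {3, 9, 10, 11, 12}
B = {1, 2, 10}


LHS: A ∪ B = {1, 2, 3, 9, 10, 11, 12}
(A ∪ B)' = U \ (A ∪ B) = {4, 5, 6, 7, 8, 13}
A' = {1, 2, 4, 5, 6, 7, 8, 13}, B' = {3, 4, 5, 6, 7, 8, 9, 11, 12, 13}
Claimed RHS: A' ∩ B' = {4, 5, 6, 7, 8, 13}
Identity is VALID: LHS = RHS = {4, 5, 6, 7, 8, 13} ✓

Identity is valid. (A ∪ B)' = A' ∩ B' = {4, 5, 6, 7, 8, 13}


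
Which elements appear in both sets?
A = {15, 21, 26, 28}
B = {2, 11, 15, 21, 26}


A ∩ B = elements in both A and B
A = {15, 21, 26, 28}
B = {2, 11, 15, 21, 26}
A ∩ B = {15, 21, 26}

A ∩ B = {15, 21, 26}


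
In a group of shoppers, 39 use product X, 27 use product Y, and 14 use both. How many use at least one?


|A ∪ B| = |A| + |B| - |A ∩ B|
= 39 + 27 - 14
= 52

|A ∪ B| = 52


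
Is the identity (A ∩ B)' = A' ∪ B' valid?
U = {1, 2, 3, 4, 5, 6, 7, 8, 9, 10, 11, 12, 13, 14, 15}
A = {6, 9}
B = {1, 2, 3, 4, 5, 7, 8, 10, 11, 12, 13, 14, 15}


LHS: A ∩ B = ∅
(A ∩ B)' = U \ (A ∩ B) = {1, 2, 3, 4, 5, 6, 7, 8, 9, 10, 11, 12, 13, 14, 15}
A' = {1, 2, 3, 4, 5, 7, 8, 10, 11, 12, 13, 14, 15}, B' = {6, 9}
Claimed RHS: A' ∪ B' = {1, 2, 3, 4, 5, 6, 7, 8, 9, 10, 11, 12, 13, 14, 15}
Identity is VALID: LHS = RHS = {1, 2, 3, 4, 5, 6, 7, 8, 9, 10, 11, 12, 13, 14, 15} ✓

Identity is valid. (A ∩ B)' = A' ∪ B' = {1, 2, 3, 4, 5, 6, 7, 8, 9, 10, 11, 12, 13, 14, 15}


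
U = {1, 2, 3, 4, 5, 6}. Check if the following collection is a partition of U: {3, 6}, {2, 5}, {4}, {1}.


A partition requires: (1) non-empty parts, (2) pairwise disjoint, (3) union = U
Parts: {3, 6}, {2, 5}, {4}, {1}
Union of parts: {1, 2, 3, 4, 5, 6}
U = {1, 2, 3, 4, 5, 6}
All non-empty? True
Pairwise disjoint? True
Covers U? True

Yes, valid partition


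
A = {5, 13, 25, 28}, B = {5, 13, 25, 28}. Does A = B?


Two sets are equal iff they have exactly the same elements.
A = {5, 13, 25, 28}
B = {5, 13, 25, 28}
Same elements → A = B

Yes, A = B


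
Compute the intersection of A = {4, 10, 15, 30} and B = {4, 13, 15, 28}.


A ∩ B = elements in both A and B
A = {4, 10, 15, 30}
B = {4, 13, 15, 28}
A ∩ B = {4, 15}

A ∩ B = {4, 15}


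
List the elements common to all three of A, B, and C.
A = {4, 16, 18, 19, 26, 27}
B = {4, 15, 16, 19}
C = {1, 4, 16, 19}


A ∩ B = {4, 16, 19}
(A ∩ B) ∩ C = {4, 16, 19}

A ∩ B ∩ C = {4, 16, 19}


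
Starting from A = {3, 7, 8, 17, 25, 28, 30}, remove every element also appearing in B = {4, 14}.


A \ B = elements in A but not in B
A = {3, 7, 8, 17, 25, 28, 30}
B = {4, 14}
Remove from A any elements in B
A \ B = {3, 7, 8, 17, 25, 28, 30}

A \ B = {3, 7, 8, 17, 25, 28, 30}


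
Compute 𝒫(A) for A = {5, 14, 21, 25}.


|A| = 4, so |P(A)| = 2^4 = 16
Enumerate subsets by cardinality (0 to 4):
∅, {5}, {14}, {21}, {25}, {5, 14}, {5, 21}, {5, 25}, {14, 21}, {14, 25}, {21, 25}, {5, 14, 21}, {5, 14, 25}, {5, 21, 25}, {14, 21, 25}, {5, 14, 21, 25}

P(A) has 16 subsets: ∅, {5}, {14}, {21}, {25}, {5, 14}, {5, 21}, {5, 25}, {14, 21}, {14, 25}, {21, 25}, {5, 14, 21}, {5, 14, 25}, {5, 21, 25}, {14, 21, 25}, {5, 14, 21, 25}


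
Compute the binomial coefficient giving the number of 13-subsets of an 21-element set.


C(n,k) = n! / (k!(n-k)!)
C(21,13) = 21! / (13!8!)
= 203490

C(21,13) = 203490


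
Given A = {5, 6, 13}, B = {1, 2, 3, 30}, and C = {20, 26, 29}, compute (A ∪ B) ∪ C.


A ∪ B = {1, 2, 3, 5, 6, 13, 30}
(A ∪ B) ∪ C = {1, 2, 3, 5, 6, 13, 20, 26, 29, 30}

A ∪ B ∪ C = {1, 2, 3, 5, 6, 13, 20, 26, 29, 30}


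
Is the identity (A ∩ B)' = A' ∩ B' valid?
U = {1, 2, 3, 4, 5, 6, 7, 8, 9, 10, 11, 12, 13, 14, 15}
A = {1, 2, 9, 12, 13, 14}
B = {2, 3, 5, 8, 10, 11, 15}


LHS: A ∩ B = {2}
(A ∩ B)' = U \ (A ∩ B) = {1, 3, 4, 5, 6, 7, 8, 9, 10, 11, 12, 13, 14, 15}
A' = {3, 4, 5, 6, 7, 8, 10, 11, 15}, B' = {1, 4, 6, 7, 9, 12, 13, 14}
Claimed RHS: A' ∩ B' = {4, 6, 7}
Identity is INVALID: LHS = {1, 3, 4, 5, 6, 7, 8, 9, 10, 11, 12, 13, 14, 15} but the RHS claimed here equals {4, 6, 7}. The correct form is (A ∩ B)' = A' ∪ B'.

Identity is invalid: (A ∩ B)' = {1, 3, 4, 5, 6, 7, 8, 9, 10, 11, 12, 13, 14, 15} but A' ∩ B' = {4, 6, 7}. The correct De Morgan law is (A ∩ B)' = A' ∪ B'.


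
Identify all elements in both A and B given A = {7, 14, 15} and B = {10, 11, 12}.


A = {7, 14, 15}
B = {10, 11, 12}
Region: in both A and B
Elements: ∅

Elements in both A and B: ∅


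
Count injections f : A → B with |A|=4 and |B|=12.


An injection sends each of |A| = 4 inputs to a distinct output in B.
# injections = |B|·(|B|-1)·…·(|B|-|A|+1) = 12! / (12 - 4)!
= 12 × 11 × 10 × 9
= 11880

Number of injections = 11880


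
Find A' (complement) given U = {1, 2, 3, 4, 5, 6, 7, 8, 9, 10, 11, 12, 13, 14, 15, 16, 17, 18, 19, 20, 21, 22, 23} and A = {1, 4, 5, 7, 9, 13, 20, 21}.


Aᶜ = U \ A = elements in U but not in A
U = {1, 2, 3, 4, 5, 6, 7, 8, 9, 10, 11, 12, 13, 14, 15, 16, 17, 18, 19, 20, 21, 22, 23}
A = {1, 4, 5, 7, 9, 13, 20, 21}
Aᶜ = {2, 3, 6, 8, 10, 11, 12, 14, 15, 16, 17, 18, 19, 22, 23}

Aᶜ = {2, 3, 6, 8, 10, 11, 12, 14, 15, 16, 17, 18, 19, 22, 23}


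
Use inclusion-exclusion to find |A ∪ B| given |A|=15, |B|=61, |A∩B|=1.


|A ∪ B| = |A| + |B| - |A ∩ B|
= 15 + 61 - 1
= 75

|A ∪ B| = 75


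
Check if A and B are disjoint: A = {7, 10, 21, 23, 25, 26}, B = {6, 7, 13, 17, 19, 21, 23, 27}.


Disjoint means A ∩ B = ∅.
A ∩ B = {7, 21, 23}
A ∩ B ≠ ∅, so A and B are NOT disjoint.

No, A and B are not disjoint (A ∩ B = {7, 21, 23})


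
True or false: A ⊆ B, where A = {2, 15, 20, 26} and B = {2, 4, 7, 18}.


A ⊆ B means every element of A is in B.
Elements in A not in B: {15, 20, 26}
So A ⊄ B.

No, A ⊄ B


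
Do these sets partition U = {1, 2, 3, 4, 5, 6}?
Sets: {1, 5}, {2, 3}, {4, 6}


A partition requires: (1) non-empty parts, (2) pairwise disjoint, (3) union = U
Parts: {1, 5}, {2, 3}, {4, 6}
Union of parts: {1, 2, 3, 4, 5, 6}
U = {1, 2, 3, 4, 5, 6}
All non-empty? True
Pairwise disjoint? True
Covers U? True

Yes, valid partition


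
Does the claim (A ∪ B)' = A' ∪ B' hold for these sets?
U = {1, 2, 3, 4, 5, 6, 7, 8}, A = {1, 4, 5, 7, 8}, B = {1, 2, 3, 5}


LHS: A ∪ B = {1, 2, 3, 4, 5, 7, 8}
(A ∪ B)' = U \ (A ∪ B) = {6}
A' = {2, 3, 6}, B' = {4, 6, 7, 8}
Claimed RHS: A' ∪ B' = {2, 3, 4, 6, 7, 8}
Identity is INVALID: LHS = {6} but the RHS claimed here equals {2, 3, 4, 6, 7, 8}. The correct form is (A ∪ B)' = A' ∩ B'.

Identity is invalid: (A ∪ B)' = {6} but A' ∪ B' = {2, 3, 4, 6, 7, 8}. The correct De Morgan law is (A ∪ B)' = A' ∩ B'.


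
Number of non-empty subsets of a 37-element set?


Total subsets = 2^n = 2^37 = 137438953472
Non-empty subsets exclude the empty set: 2^n - 1
= 137438953472 - 1
= 137438953471

Number of non-empty subsets = 137438953471


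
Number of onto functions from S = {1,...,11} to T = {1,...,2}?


n = |S| = 11, k = |T| = 2. Surjections via inclusion-exclusion:
S(n,k) = Σ(-1)^i × C(k,i) × (k-i)^n, i=0 to k
i=0: (-1)^0×C(2,0)×2^11 = 2048
i=1: (-1)^1×C(2,1)×1^11 = -2
i=2: (-1)^2×C(2,2)×0^11 = 0
Total = 2046

Number of surjections = 2046


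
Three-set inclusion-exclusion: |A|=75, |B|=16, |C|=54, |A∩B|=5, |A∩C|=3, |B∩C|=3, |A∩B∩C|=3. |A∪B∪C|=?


|A∪B∪C| = |A|+|B|+|C| - |A∩B|-|A∩C|-|B∩C| + |A∩B∩C|
= 75+16+54 - 5-3-3 + 3
= 145 - 11 + 3
= 137

|A ∪ B ∪ C| = 137


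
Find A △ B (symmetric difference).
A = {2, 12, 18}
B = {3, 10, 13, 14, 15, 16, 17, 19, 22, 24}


A △ B = (A \ B) ∪ (B \ A) = elements in exactly one of A or B
A \ B = {2, 12, 18}
B \ A = {3, 10, 13, 14, 15, 16, 17, 19, 22, 24}
A △ B = {2, 3, 10, 12, 13, 14, 15, 16, 17, 18, 19, 22, 24}

A △ B = {2, 3, 10, 12, 13, 14, 15, 16, 17, 18, 19, 22, 24}


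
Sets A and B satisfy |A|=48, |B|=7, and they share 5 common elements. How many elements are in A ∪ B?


|A ∪ B| = |A| + |B| - |A ∩ B|
= 48 + 7 - 5
= 50

|A ∪ B| = 50


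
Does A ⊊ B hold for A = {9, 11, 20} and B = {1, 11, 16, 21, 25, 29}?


A ⊂ B requires: A ⊆ B AND A ≠ B.
A ⊆ B? No
A ⊄ B, so A is not a proper subset.

No, A is not a proper subset of B


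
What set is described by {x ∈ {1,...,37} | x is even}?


Checking each candidate:
Condition: even numbers in {1,...,37}
Result = {2, 4, 6, 8, 10, 12, 14, 16, 18, 20, 22, 24, 26, 28, 30, 32, 34, 36}

{2, 4, 6, 8, 10, 12, 14, 16, 18, 20, 22, 24, 26, 28, 30, 32, 34, 36}


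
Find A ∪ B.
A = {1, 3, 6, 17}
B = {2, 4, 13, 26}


A ∪ B = all elements in A or B (or both)
A = {1, 3, 6, 17}
B = {2, 4, 13, 26}
A ∪ B = {1, 2, 3, 4, 6, 13, 17, 26}

A ∪ B = {1, 2, 3, 4, 6, 13, 17, 26}


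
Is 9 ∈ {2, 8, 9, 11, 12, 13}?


A = {2, 8, 9, 11, 12, 13}
Checking if 9 is in A
9 is in A → True

9 ∈ A


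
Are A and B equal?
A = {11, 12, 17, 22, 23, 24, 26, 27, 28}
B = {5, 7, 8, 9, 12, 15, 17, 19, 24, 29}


Two sets are equal iff they have exactly the same elements.
A = {11, 12, 17, 22, 23, 24, 26, 27, 28}
B = {5, 7, 8, 9, 12, 15, 17, 19, 24, 29}
Differences: {5, 7, 8, 9, 11, 15, 19, 22, 23, 26, 27, 28, 29}
A ≠ B

No, A ≠ B


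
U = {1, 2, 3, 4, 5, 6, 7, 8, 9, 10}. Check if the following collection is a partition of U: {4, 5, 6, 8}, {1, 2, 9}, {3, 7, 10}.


A partition requires: (1) non-empty parts, (2) pairwise disjoint, (3) union = U
Parts: {4, 5, 6, 8}, {1, 2, 9}, {3, 7, 10}
Union of parts: {1, 2, 3, 4, 5, 6, 7, 8, 9, 10}
U = {1, 2, 3, 4, 5, 6, 7, 8, 9, 10}
All non-empty? True
Pairwise disjoint? True
Covers U? True

Yes, valid partition


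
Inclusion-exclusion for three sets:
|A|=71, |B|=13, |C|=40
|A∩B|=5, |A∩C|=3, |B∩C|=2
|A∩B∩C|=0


|A∪B∪C| = |A|+|B|+|C| - |A∩B|-|A∩C|-|B∩C| + |A∩B∩C|
= 71+13+40 - 5-3-2 + 0
= 124 - 10 + 0
= 114

|A ∪ B ∪ C| = 114


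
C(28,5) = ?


C(n,k) = n! / (k!(n-k)!)
C(28,5) = 28! / (5!23!)
= 98280

C(28,5) = 98280


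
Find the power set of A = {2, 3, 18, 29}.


|A| = 4, so |P(A)| = 2^4 = 16
Enumerate subsets by cardinality (0 to 4):
∅, {2}, {3}, {18}, {29}, {2, 3}, {2, 18}, {2, 29}, {3, 18}, {3, 29}, {18, 29}, {2, 3, 18}, {2, 3, 29}, {2, 18, 29}, {3, 18, 29}, {2, 3, 18, 29}

P(A) has 16 subsets: ∅, {2}, {3}, {18}, {29}, {2, 3}, {2, 18}, {2, 29}, {3, 18}, {3, 29}, {18, 29}, {2, 3, 18}, {2, 3, 29}, {2, 18, 29}, {3, 18, 29}, {2, 3, 18, 29}


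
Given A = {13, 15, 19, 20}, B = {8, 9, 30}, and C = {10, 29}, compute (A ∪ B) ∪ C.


A ∪ B = {8, 9, 13, 15, 19, 20, 30}
(A ∪ B) ∪ C = {8, 9, 10, 13, 15, 19, 20, 29, 30}

A ∪ B ∪ C = {8, 9, 10, 13, 15, 19, 20, 29, 30}


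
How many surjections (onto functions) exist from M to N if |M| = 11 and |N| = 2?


n = |M| = 11, k = |N| = 2. Surjections via inclusion-exclusion:
S(n,k) = Σ(-1)^i × C(k,i) × (k-i)^n, i=0 to k
i=0: (-1)^0×C(2,0)×2^11 = 2048
i=1: (-1)^1×C(2,1)×1^11 = -2
i=2: (-1)^2×C(2,2)×0^11 = 0
Total = 2046

Number of surjections = 2046


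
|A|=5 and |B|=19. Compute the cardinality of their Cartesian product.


|A × B| = |A| × |B|
= 5 × 19
= 95

|A × B| = 95


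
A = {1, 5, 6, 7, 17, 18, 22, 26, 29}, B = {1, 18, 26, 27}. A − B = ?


A \ B = elements in A but not in B
A = {1, 5, 6, 7, 17, 18, 22, 26, 29}
B = {1, 18, 26, 27}
Remove from A any elements in B
A \ B = {5, 6, 7, 17, 22, 29}

A \ B = {5, 6, 7, 17, 22, 29}


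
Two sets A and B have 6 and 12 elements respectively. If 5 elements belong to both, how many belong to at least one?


|A ∪ B| = |A| + |B| - |A ∩ B|
= 6 + 12 - 5
= 13

|A ∪ B| = 13


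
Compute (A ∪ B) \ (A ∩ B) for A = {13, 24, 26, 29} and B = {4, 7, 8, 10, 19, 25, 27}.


A △ B = (A \ B) ∪ (B \ A) = elements in exactly one of A or B
A \ B = {13, 24, 26, 29}
B \ A = {4, 7, 8, 10, 19, 25, 27}
A △ B = {4, 7, 8, 10, 13, 19, 24, 25, 26, 27, 29}

A △ B = {4, 7, 8, 10, 13, 19, 24, 25, 26, 27, 29}


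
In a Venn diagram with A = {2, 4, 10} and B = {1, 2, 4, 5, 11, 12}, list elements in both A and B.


A = {2, 4, 10}
B = {1, 2, 4, 5, 11, 12}
Region: in both A and B
Elements: {2, 4}

Elements in both A and B: {2, 4}


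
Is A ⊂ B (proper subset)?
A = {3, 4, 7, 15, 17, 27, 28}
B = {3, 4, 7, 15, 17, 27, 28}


A ⊂ B requires: A ⊆ B AND A ≠ B.
A ⊆ B? Yes
A = B? Yes
A = B, so A is not a PROPER subset.

No, A is not a proper subset of B


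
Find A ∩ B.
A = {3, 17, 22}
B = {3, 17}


A ∩ B = elements in both A and B
A = {3, 17, 22}
B = {3, 17}
A ∩ B = {3, 17}

A ∩ B = {3, 17}


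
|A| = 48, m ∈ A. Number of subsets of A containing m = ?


Subsets of A containing m correspond to subsets of A \ {m}, which has 47 elements.
Count = 2^(n-1) = 2^47
= 140737488355328

Number of subsets containing m = 140737488355328


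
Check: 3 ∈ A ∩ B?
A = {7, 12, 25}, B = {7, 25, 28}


A = {7, 12, 25}, B = {7, 25, 28}
A ∩ B = elements in both A and B
A ∩ B = {7, 25}
Checking if 3 ∈ A ∩ B
3 is not in A ∩ B → False

3 ∉ A ∩ B


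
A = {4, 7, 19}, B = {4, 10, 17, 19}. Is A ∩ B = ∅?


Disjoint means A ∩ B = ∅.
A ∩ B = {4, 19}
A ∩ B ≠ ∅, so A and B are NOT disjoint.

No, A and B are not disjoint (A ∩ B = {4, 19})


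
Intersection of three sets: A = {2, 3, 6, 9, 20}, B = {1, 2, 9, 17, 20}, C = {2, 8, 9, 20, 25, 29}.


A ∩ B = {2, 9, 20}
(A ∩ B) ∩ C = {2, 9, 20}

A ∩ B ∩ C = {2, 9, 20}


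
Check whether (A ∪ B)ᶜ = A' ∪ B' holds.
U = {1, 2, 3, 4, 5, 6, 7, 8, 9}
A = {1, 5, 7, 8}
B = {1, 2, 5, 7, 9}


LHS: A ∪ B = {1, 2, 5, 7, 8, 9}
(A ∪ B)' = U \ (A ∪ B) = {3, 4, 6}
A' = {2, 3, 4, 6, 9}, B' = {3, 4, 6, 8}
Claimed RHS: A' ∪ B' = {2, 3, 4, 6, 8, 9}
Identity is INVALID: LHS = {3, 4, 6} but the RHS claimed here equals {2, 3, 4, 6, 8, 9}. The correct form is (A ∪ B)' = A' ∩ B'.

Identity is invalid: (A ∪ B)' = {3, 4, 6} but A' ∪ B' = {2, 3, 4, 6, 8, 9}. The correct De Morgan law is (A ∪ B)' = A' ∩ B'.


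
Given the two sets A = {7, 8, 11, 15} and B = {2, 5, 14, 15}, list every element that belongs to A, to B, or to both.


A ∪ B = all elements in A or B (or both)
A = {7, 8, 11, 15}
B = {2, 5, 14, 15}
A ∪ B = {2, 5, 7, 8, 11, 14, 15}

A ∪ B = {2, 5, 7, 8, 11, 14, 15}


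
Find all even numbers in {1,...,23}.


Checking each candidate:
Condition: even numbers in {1,...,23}
Result = {2, 4, 6, 8, 10, 12, 14, 16, 18, 20, 22}

{2, 4, 6, 8, 10, 12, 14, 16, 18, 20, 22}


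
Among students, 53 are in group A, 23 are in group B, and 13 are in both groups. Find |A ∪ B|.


|A ∪ B| = |A| + |B| - |A ∩ B|
= 53 + 23 - 13
= 63

|A ∪ B| = 63


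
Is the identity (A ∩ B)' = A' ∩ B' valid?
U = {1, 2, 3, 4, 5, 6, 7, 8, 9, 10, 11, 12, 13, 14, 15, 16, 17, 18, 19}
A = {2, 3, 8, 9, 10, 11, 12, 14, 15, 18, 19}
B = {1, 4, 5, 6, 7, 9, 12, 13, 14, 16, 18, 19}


LHS: A ∩ B = {9, 12, 14, 18, 19}
(A ∩ B)' = U \ (A ∩ B) = {1, 2, 3, 4, 5, 6, 7, 8, 10, 11, 13, 15, 16, 17}
A' = {1, 4, 5, 6, 7, 13, 16, 17}, B' = {2, 3, 8, 10, 11, 15, 17}
Claimed RHS: A' ∩ B' = {17}
Identity is INVALID: LHS = {1, 2, 3, 4, 5, 6, 7, 8, 10, 11, 13, 15, 16, 17} but the RHS claimed here equals {17}. The correct form is (A ∩ B)' = A' ∪ B'.

Identity is invalid: (A ∩ B)' = {1, 2, 3, 4, 5, 6, 7, 8, 10, 11, 13, 15, 16, 17} but A' ∩ B' = {17}. The correct De Morgan law is (A ∩ B)' = A' ∪ B'.


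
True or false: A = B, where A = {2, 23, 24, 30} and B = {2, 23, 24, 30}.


Two sets are equal iff they have exactly the same elements.
A = {2, 23, 24, 30}
B = {2, 23, 24, 30}
Same elements → A = B

Yes, A = B


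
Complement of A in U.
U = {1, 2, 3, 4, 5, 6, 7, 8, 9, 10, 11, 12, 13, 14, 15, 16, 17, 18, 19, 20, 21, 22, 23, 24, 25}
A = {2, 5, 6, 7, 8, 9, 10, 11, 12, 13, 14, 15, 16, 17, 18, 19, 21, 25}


Aᶜ = U \ A = elements in U but not in A
U = {1, 2, 3, 4, 5, 6, 7, 8, 9, 10, 11, 12, 13, 14, 15, 16, 17, 18, 19, 20, 21, 22, 23, 24, 25}
A = {2, 5, 6, 7, 8, 9, 10, 11, 12, 13, 14, 15, 16, 17, 18, 19, 21, 25}
Aᶜ = {1, 3, 4, 20, 22, 23, 24}

Aᶜ = {1, 3, 4, 20, 22, 23, 24}


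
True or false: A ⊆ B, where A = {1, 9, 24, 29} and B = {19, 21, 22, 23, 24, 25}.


A ⊆ B means every element of A is in B.
Elements in A not in B: {1, 9, 29}
So A ⊄ B.

No, A ⊄ B


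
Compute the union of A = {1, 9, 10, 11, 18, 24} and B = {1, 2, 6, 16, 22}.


A ∪ B = all elements in A or B (or both)
A = {1, 9, 10, 11, 18, 24}
B = {1, 2, 6, 16, 22}
A ∪ B = {1, 2, 6, 9, 10, 11, 16, 18, 22, 24}

A ∪ B = {1, 2, 6, 9, 10, 11, 16, 18, 22, 24}


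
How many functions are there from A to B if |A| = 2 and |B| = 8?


Each of |A| = 2 inputs maps to any of |B| = 8 outputs.
# functions = |B|^|A| = 8^2
= 64

Number of functions = 64


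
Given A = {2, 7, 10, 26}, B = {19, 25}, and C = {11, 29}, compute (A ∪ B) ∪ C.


A ∪ B = {2, 7, 10, 19, 25, 26}
(A ∪ B) ∪ C = {2, 7, 10, 11, 19, 25, 26, 29}

A ∪ B ∪ C = {2, 7, 10, 11, 19, 25, 26, 29}


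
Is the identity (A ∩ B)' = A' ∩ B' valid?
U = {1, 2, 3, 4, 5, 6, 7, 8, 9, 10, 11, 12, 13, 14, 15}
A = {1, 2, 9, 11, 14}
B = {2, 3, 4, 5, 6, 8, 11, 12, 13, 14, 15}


LHS: A ∩ B = {2, 11, 14}
(A ∩ B)' = U \ (A ∩ B) = {1, 3, 4, 5, 6, 7, 8, 9, 10, 12, 13, 15}
A' = {3, 4, 5, 6, 7, 8, 10, 12, 13, 15}, B' = {1, 7, 9, 10}
Claimed RHS: A' ∩ B' = {7, 10}
Identity is INVALID: LHS = {1, 3, 4, 5, 6, 7, 8, 9, 10, 12, 13, 15} but the RHS claimed here equals {7, 10}. The correct form is (A ∩ B)' = A' ∪ B'.

Identity is invalid: (A ∩ B)' = {1, 3, 4, 5, 6, 7, 8, 9, 10, 12, 13, 15} but A' ∩ B' = {7, 10}. The correct De Morgan law is (A ∩ B)' = A' ∪ B'.


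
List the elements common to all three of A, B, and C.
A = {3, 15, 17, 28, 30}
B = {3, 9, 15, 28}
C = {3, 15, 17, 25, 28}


A ∩ B = {3, 15, 28}
(A ∩ B) ∩ C = {3, 15, 28}

A ∩ B ∩ C = {3, 15, 28}


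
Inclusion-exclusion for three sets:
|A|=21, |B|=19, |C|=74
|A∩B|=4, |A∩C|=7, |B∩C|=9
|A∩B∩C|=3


|A∪B∪C| = |A|+|B|+|C| - |A∩B|-|A∩C|-|B∩C| + |A∩B∩C|
= 21+19+74 - 4-7-9 + 3
= 114 - 20 + 3
= 97

|A ∪ B ∪ C| = 97


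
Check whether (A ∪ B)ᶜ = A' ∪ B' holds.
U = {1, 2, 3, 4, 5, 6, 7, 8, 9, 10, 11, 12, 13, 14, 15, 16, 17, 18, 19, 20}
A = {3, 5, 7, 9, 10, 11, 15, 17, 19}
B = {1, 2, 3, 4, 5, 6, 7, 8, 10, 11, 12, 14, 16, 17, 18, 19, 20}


LHS: A ∪ B = {1, 2, 3, 4, 5, 6, 7, 8, 9, 10, 11, 12, 14, 15, 16, 17, 18, 19, 20}
(A ∪ B)' = U \ (A ∪ B) = {13}
A' = {1, 2, 4, 6, 8, 12, 13, 14, 16, 18, 20}, B' = {9, 13, 15}
Claimed RHS: A' ∪ B' = {1, 2, 4, 6, 8, 9, 12, 13, 14, 15, 16, 18, 20}
Identity is INVALID: LHS = {13} but the RHS claimed here equals {1, 2, 4, 6, 8, 9, 12, 13, 14, 15, 16, 18, 20}. The correct form is (A ∪ B)' = A' ∩ B'.

Identity is invalid: (A ∪ B)' = {13} but A' ∪ B' = {1, 2, 4, 6, 8, 9, 12, 13, 14, 15, 16, 18, 20}. The correct De Morgan law is (A ∪ B)' = A' ∩ B'.


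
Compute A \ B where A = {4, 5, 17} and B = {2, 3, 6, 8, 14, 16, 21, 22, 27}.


A \ B = elements in A but not in B
A = {4, 5, 17}
B = {2, 3, 6, 8, 14, 16, 21, 22, 27}
Remove from A any elements in B
A \ B = {4, 5, 17}

A \ B = {4, 5, 17}


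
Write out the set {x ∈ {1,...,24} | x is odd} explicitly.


Checking each candidate:
Condition: odd numbers in {1,...,24}
Result = {1, 3, 5, 7, 9, 11, 13, 15, 17, 19, 21, 23}

{1, 3, 5, 7, 9, 11, 13, 15, 17, 19, 21, 23}


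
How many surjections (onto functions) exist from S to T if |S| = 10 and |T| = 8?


n = |S| = 10, k = |T| = 8. Surjections via inclusion-exclusion:
S(n,k) = Σ(-1)^i × C(k,i) × (k-i)^n, i=0 to k
i=0: (-1)^0×C(8,0)×8^10 = 1073741824
i=1: (-1)^1×C(8,1)×7^10 = -2259801992
i=2: (-1)^2×C(8,2)×6^10 = 1693052928
i=3: (-1)^3×C(8,3)×5^10 = -546875000
i=4: (-1)^4×C(8,4)×4^10 = 73400320
i=5: (-1)^5×C(8,5)×3^10 = -3306744
i=6: (-1)^6×C(8,6)×2^10 = 28672
i=7: (-1)^7×C(8,7)×1^10 = -8
i=8: (-1)^8×C(8,8)×0^10 = 0
Total = 30240000

Number of surjections = 30240000


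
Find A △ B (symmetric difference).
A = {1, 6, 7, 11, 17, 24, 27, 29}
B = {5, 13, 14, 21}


A △ B = (A \ B) ∪ (B \ A) = elements in exactly one of A or B
A \ B = {1, 6, 7, 11, 17, 24, 27, 29}
B \ A = {5, 13, 14, 21}
A △ B = {1, 5, 6, 7, 11, 13, 14, 17, 21, 24, 27, 29}

A △ B = {1, 5, 6, 7, 11, 13, 14, 17, 21, 24, 27, 29}


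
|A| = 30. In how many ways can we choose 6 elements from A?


C(n,k) = n! / (k!(n-k)!)
C(30,6) = 30! / (6!24!)
= 593775

C(30,6) = 593775


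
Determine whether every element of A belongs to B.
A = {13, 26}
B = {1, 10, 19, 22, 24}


A ⊆ B means every element of A is in B.
Elements in A not in B: {13, 26}
So A ⊄ B.

No, A ⊄ B


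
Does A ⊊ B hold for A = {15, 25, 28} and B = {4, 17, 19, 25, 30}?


A ⊂ B requires: A ⊆ B AND A ≠ B.
A ⊆ B? No
A ⊄ B, so A is not a proper subset.

No, A is not a proper subset of B


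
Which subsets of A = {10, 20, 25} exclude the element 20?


A subset of A that omits 20 is a subset of A \ {20}, so there are 2^(n-1) = 2^2 = 4 of them.
Subsets excluding 20: ∅, {10}, {25}, {10, 25}

Subsets excluding 20 (4 total): ∅, {10}, {25}, {10, 25}


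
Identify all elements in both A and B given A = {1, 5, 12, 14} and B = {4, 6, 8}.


A = {1, 5, 12, 14}
B = {4, 6, 8}
Region: in both A and B
Elements: ∅

Elements in both A and B: ∅


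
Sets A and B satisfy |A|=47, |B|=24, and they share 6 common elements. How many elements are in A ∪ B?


|A ∪ B| = |A| + |B| - |A ∩ B|
= 47 + 24 - 6
= 65

|A ∪ B| = 65


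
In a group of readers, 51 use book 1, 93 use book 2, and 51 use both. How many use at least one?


|A ∪ B| = |A| + |B| - |A ∩ B|
= 51 + 93 - 51
= 93

|A ∪ B| = 93


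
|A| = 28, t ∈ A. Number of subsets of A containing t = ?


Subsets of A containing t correspond to subsets of A \ {t}, which has 27 elements.
Count = 2^(n-1) = 2^27
= 134217728

Number of subsets containing t = 134217728


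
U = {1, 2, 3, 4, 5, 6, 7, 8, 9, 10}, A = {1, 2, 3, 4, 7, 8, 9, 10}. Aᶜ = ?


Aᶜ = U \ A = elements in U but not in A
U = {1, 2, 3, 4, 5, 6, 7, 8, 9, 10}
A = {1, 2, 3, 4, 7, 8, 9, 10}
Aᶜ = {5, 6}

Aᶜ = {5, 6}


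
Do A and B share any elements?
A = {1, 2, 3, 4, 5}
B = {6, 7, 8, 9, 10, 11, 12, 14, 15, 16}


Disjoint means A ∩ B = ∅.
A ∩ B = ∅
A ∩ B = ∅, so A and B are disjoint.

No — A and B share no elements (A ∩ B = ∅), so they are disjoint


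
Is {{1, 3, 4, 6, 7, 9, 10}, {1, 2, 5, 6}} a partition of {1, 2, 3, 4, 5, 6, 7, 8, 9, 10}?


A partition requires: (1) non-empty parts, (2) pairwise disjoint, (3) union = U
Parts: {1, 3, 4, 6, 7, 9, 10}, {1, 2, 5, 6}
Union of parts: {1, 2, 3, 4, 5, 6, 7, 9, 10}
U = {1, 2, 3, 4, 5, 6, 7, 8, 9, 10}
All non-empty? True
Pairwise disjoint? False
Covers U? False

No, not a valid partition


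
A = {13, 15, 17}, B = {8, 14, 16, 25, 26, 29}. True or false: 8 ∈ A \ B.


A = {13, 15, 17}, B = {8, 14, 16, 25, 26, 29}
A \ B = elements in A but not in B
A \ B = {13, 15, 17}
Checking if 8 ∈ A \ B
8 is not in A \ B → False

8 ∉ A \ B


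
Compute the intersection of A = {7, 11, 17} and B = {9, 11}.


A ∩ B = elements in both A and B
A = {7, 11, 17}
B = {9, 11}
A ∩ B = {11}

A ∩ B = {11}


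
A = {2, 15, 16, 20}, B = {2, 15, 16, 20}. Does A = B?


Two sets are equal iff they have exactly the same elements.
A = {2, 15, 16, 20}
B = {2, 15, 16, 20}
Same elements → A = B

Yes, A = B


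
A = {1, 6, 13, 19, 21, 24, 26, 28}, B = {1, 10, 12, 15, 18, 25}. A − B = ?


A \ B = elements in A but not in B
A = {1, 6, 13, 19, 21, 24, 26, 28}
B = {1, 10, 12, 15, 18, 25}
Remove from A any elements in B
A \ B = {6, 13, 19, 21, 24, 26, 28}

A \ B = {6, 13, 19, 21, 24, 26, 28}


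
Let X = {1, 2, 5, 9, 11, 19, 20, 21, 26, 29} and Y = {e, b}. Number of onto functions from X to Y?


n = |X| = 10, k = |Y| = 2. Surjections via inclusion-exclusion:
S(n,k) = Σ(-1)^i × C(k,i) × (k-i)^n, i=0 to k
i=0: (-1)^0×C(2,0)×2^10 = 1024
i=1: (-1)^1×C(2,1)×1^10 = -2
i=2: (-1)^2×C(2,2)×0^10 = 0
Total = 1022

Number of surjections = 1022


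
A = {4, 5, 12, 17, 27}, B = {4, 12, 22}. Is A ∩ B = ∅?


Disjoint means A ∩ B = ∅.
A ∩ B = {4, 12}
A ∩ B ≠ ∅, so A and B are NOT disjoint.

No, A and B are not disjoint (A ∩ B = {4, 12})


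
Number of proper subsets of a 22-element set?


Total subsets = 2^n = 2^22 = 4194304
Proper subsets exclude the set itself: 2^n - 1
= 4194304 - 1
= 4194303

Number of proper subsets = 4194303


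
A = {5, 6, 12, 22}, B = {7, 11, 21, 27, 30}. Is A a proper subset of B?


A ⊂ B requires: A ⊆ B AND A ≠ B.
A ⊆ B? No
A ⊄ B, so A is not a proper subset.

No, A is not a proper subset of B


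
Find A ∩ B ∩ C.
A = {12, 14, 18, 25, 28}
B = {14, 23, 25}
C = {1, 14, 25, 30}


A ∩ B = {14, 25}
(A ∩ B) ∩ C = {14, 25}

A ∩ B ∩ C = {14, 25}


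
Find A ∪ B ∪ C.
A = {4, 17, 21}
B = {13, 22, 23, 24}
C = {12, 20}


A ∪ B = {4, 13, 17, 21, 22, 23, 24}
(A ∪ B) ∪ C = {4, 12, 13, 17, 20, 21, 22, 23, 24}

A ∪ B ∪ C = {4, 12, 13, 17, 20, 21, 22, 23, 24}


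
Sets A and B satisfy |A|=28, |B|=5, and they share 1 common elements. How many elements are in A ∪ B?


|A ∪ B| = |A| + |B| - |A ∩ B|
= 28 + 5 - 1
= 32

|A ∪ B| = 32


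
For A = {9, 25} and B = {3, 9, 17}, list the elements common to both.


A ∩ B = elements in both A and B
A = {9, 25}
B = {3, 9, 17}
A ∩ B = {9}

A ∩ B = {9}


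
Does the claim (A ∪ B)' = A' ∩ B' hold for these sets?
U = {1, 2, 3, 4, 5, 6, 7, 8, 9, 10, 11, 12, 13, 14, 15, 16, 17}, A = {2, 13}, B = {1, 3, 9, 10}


LHS: A ∪ B = {1, 2, 3, 9, 10, 13}
(A ∪ B)' = U \ (A ∪ B) = {4, 5, 6, 7, 8, 11, 12, 14, 15, 16, 17}
A' = {1, 3, 4, 5, 6, 7, 8, 9, 10, 11, 12, 14, 15, 16, 17}, B' = {2, 4, 5, 6, 7, 8, 11, 12, 13, 14, 15, 16, 17}
Claimed RHS: A' ∩ B' = {4, 5, 6, 7, 8, 11, 12, 14, 15, 16, 17}
Identity is VALID: LHS = RHS = {4, 5, 6, 7, 8, 11, 12, 14, 15, 16, 17} ✓

Identity is valid. (A ∪ B)' = A' ∩ B' = {4, 5, 6, 7, 8, 11, 12, 14, 15, 16, 17}


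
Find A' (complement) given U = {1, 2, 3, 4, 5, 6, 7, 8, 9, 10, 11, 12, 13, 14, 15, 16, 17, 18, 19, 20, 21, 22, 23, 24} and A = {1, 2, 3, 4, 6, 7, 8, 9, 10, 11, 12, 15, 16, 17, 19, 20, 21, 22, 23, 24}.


Aᶜ = U \ A = elements in U but not in A
U = {1, 2, 3, 4, 5, 6, 7, 8, 9, 10, 11, 12, 13, 14, 15, 16, 17, 18, 19, 20, 21, 22, 23, 24}
A = {1, 2, 3, 4, 6, 7, 8, 9, 10, 11, 12, 15, 16, 17, 19, 20, 21, 22, 23, 24}
Aᶜ = {5, 13, 14, 18}

Aᶜ = {5, 13, 14, 18}


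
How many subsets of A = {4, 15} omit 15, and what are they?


A subset of A that omits 15 is a subset of A \ {15}, so there are 2^(n-1) = 2^1 = 2 of them.
Subsets excluding 15: ∅, {4}

Subsets excluding 15 (2 total): ∅, {4}


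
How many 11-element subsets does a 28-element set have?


C(n,k) = n! / (k!(n-k)!)
C(28,11) = 28! / (11!17!)
= 21474180

C(28,11) = 21474180


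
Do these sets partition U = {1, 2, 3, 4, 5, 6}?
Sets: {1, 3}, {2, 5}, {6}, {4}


A partition requires: (1) non-empty parts, (2) pairwise disjoint, (3) union = U
Parts: {1, 3}, {2, 5}, {6}, {4}
Union of parts: {1, 2, 3, 4, 5, 6}
U = {1, 2, 3, 4, 5, 6}
All non-empty? True
Pairwise disjoint? True
Covers U? True

Yes, valid partition


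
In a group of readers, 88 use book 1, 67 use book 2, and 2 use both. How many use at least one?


|A ∪ B| = |A| + |B| - |A ∩ B|
= 88 + 67 - 2
= 153

|A ∪ B| = 153


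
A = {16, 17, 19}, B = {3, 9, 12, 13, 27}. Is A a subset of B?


A ⊆ B means every element of A is in B.
Elements in A not in B: {16, 17, 19}
So A ⊄ B.

No, A ⊄ B


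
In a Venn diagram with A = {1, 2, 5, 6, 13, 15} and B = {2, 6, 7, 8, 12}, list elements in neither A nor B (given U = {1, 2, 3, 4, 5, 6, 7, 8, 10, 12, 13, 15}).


A = {1, 2, 5, 6, 13, 15}
B = {2, 6, 7, 8, 12}
Region: in neither A nor B (given U = {1, 2, 3, 4, 5, 6, 7, 8, 10, 12, 13, 15})
Elements: {3, 4, 10}

Elements in neither A nor B (given U = {1, 2, 3, 4, 5, 6, 7, 8, 10, 12, 13, 15}): {3, 4, 10}


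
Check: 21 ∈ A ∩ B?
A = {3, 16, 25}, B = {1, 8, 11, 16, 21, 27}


A = {3, 16, 25}, B = {1, 8, 11, 16, 21, 27}
A ∩ B = elements in both A and B
A ∩ B = {16}
Checking if 21 ∈ A ∩ B
21 is not in A ∩ B → False

21 ∉ A ∩ B


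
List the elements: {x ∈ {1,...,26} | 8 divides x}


Checking each candidate:
Condition: multiples of 8 in {1,...,26}
Result = {8, 16, 24}

{8, 16, 24}


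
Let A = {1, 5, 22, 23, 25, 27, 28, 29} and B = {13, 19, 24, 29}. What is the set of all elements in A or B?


A ∪ B = all elements in A or B (or both)
A = {1, 5, 22, 23, 25, 27, 28, 29}
B = {13, 19, 24, 29}
A ∪ B = {1, 5, 13, 19, 22, 23, 24, 25, 27, 28, 29}

A ∪ B = {1, 5, 13, 19, 22, 23, 24, 25, 27, 28, 29}


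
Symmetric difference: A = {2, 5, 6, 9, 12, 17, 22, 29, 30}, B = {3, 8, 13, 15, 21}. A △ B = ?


A △ B = (A \ B) ∪ (B \ A) = elements in exactly one of A or B
A \ B = {2, 5, 6, 9, 12, 17, 22, 29, 30}
B \ A = {3, 8, 13, 15, 21}
A △ B = {2, 3, 5, 6, 8, 9, 12, 13, 15, 17, 21, 22, 29, 30}

A △ B = {2, 3, 5, 6, 8, 9, 12, 13, 15, 17, 21, 22, 29, 30}


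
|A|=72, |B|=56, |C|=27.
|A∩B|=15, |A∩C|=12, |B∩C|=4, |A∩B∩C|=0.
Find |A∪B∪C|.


|A∪B∪C| = |A|+|B|+|C| - |A∩B|-|A∩C|-|B∩C| + |A∩B∩C|
= 72+56+27 - 15-12-4 + 0
= 155 - 31 + 0
= 124

|A ∪ B ∪ C| = 124


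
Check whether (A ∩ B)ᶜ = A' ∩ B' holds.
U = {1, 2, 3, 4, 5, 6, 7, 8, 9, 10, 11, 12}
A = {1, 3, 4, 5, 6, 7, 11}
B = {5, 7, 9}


LHS: A ∩ B = {5, 7}
(A ∩ B)' = U \ (A ∩ B) = {1, 2, 3, 4, 6, 8, 9, 10, 11, 12}
A' = {2, 8, 9, 10, 12}, B' = {1, 2, 3, 4, 6, 8, 10, 11, 12}
Claimed RHS: A' ∩ B' = {2, 8, 10, 12}
Identity is INVALID: LHS = {1, 2, 3, 4, 6, 8, 9, 10, 11, 12} but the RHS claimed here equals {2, 8, 10, 12}. The correct form is (A ∩ B)' = A' ∪ B'.

Identity is invalid: (A ∩ B)' = {1, 2, 3, 4, 6, 8, 9, 10, 11, 12} but A' ∩ B' = {2, 8, 10, 12}. The correct De Morgan law is (A ∩ B)' = A' ∪ B'.


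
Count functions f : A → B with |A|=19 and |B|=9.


Each of |A| = 19 inputs maps to any of |B| = 9 outputs.
# functions = |B|^|A| = 9^19
= 1350851717672992089

Number of functions = 1350851717672992089


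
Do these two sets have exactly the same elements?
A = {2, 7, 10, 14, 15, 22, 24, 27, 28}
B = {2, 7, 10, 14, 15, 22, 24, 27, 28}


Two sets are equal iff they have exactly the same elements.
A = {2, 7, 10, 14, 15, 22, 24, 27, 28}
B = {2, 7, 10, 14, 15, 22, 24, 27, 28}
Same elements → A = B

Yes, A = B


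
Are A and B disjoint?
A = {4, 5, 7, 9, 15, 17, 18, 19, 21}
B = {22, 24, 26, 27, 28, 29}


Disjoint means A ∩ B = ∅.
A ∩ B = ∅
A ∩ B = ∅, so A and B are disjoint.

Yes, A and B are disjoint


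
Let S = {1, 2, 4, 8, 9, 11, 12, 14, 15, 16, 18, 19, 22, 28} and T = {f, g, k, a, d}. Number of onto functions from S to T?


n = |S| = 14, k = |T| = 5. Surjections via inclusion-exclusion:
S(n,k) = Σ(-1)^i × C(k,i) × (k-i)^n, i=0 to k
i=0: (-1)^0×C(5,0)×5^14 = 6103515625
i=1: (-1)^1×C(5,1)×4^14 = -1342177280
i=2: (-1)^2×C(5,2)×3^14 = 47829690
i=3: (-1)^3×C(5,3)×2^14 = -163840
i=4: (-1)^4×C(5,4)×1^14 = 5
i=5: (-1)^5×C(5,5)×0^14 = 0
Total = 4809004200

Number of surjections = 4809004200


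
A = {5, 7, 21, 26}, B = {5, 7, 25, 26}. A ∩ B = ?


A ∩ B = elements in both A and B
A = {5, 7, 21, 26}
B = {5, 7, 25, 26}
A ∩ B = {5, 7, 26}

A ∩ B = {5, 7, 26}


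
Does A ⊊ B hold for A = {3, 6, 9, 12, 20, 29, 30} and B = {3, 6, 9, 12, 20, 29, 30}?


A ⊂ B requires: A ⊆ B AND A ≠ B.
A ⊆ B? Yes
A = B? Yes
A = B, so A is not a PROPER subset.

No, A is not a proper subset of B


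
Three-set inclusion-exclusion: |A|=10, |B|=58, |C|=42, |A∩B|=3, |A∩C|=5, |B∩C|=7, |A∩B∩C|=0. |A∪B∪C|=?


|A∪B∪C| = |A|+|B|+|C| - |A∩B|-|A∩C|-|B∩C| + |A∩B∩C|
= 10+58+42 - 3-5-7 + 0
= 110 - 15 + 0
= 95

|A ∪ B ∪ C| = 95


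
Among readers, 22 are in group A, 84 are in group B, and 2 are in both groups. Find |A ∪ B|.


|A ∪ B| = |A| + |B| - |A ∩ B|
= 22 + 84 - 2
= 104

|A ∪ B| = 104


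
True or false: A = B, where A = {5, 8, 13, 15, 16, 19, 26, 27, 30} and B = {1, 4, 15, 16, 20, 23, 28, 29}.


Two sets are equal iff they have exactly the same elements.
A = {5, 8, 13, 15, 16, 19, 26, 27, 30}
B = {1, 4, 15, 16, 20, 23, 28, 29}
Differences: {1, 4, 5, 8, 13, 19, 20, 23, 26, 27, 28, 29, 30}
A ≠ B

No, A ≠ B


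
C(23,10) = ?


C(n,k) = n! / (k!(n-k)!)
C(23,10) = 23! / (10!13!)
= 1144066

C(23,10) = 1144066


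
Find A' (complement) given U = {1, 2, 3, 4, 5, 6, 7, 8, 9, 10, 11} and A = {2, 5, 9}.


Aᶜ = U \ A = elements in U but not in A
U = {1, 2, 3, 4, 5, 6, 7, 8, 9, 10, 11}
A = {2, 5, 9}
Aᶜ = {1, 3, 4, 6, 7, 8, 10, 11}

Aᶜ = {1, 3, 4, 6, 7, 8, 10, 11}


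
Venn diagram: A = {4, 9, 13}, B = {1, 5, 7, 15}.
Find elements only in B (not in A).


A = {4, 9, 13}
B = {1, 5, 7, 15}
Region: only in B (not in A)
Elements: {1, 5, 7, 15}

Elements only in B (not in A): {1, 5, 7, 15}


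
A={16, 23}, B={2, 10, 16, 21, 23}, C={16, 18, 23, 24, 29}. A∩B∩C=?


A ∩ B = {16, 23}
(A ∩ B) ∩ C = {16, 23}

A ∩ B ∩ C = {16, 23}


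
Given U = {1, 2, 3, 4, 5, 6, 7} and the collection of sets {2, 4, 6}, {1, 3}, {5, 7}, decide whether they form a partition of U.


A partition requires: (1) non-empty parts, (2) pairwise disjoint, (3) union = U
Parts: {2, 4, 6}, {1, 3}, {5, 7}
Union of parts: {1, 2, 3, 4, 5, 6, 7}
U = {1, 2, 3, 4, 5, 6, 7}
All non-empty? True
Pairwise disjoint? True
Covers U? True

Yes, valid partition


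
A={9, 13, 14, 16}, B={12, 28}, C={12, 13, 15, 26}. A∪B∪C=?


A ∪ B = {9, 12, 13, 14, 16, 28}
(A ∪ B) ∪ C = {9, 12, 13, 14, 15, 16, 26, 28}

A ∪ B ∪ C = {9, 12, 13, 14, 15, 16, 26, 28}


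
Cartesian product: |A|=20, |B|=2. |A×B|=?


|A × B| = |A| × |B|
= 20 × 2
= 40

|A × B| = 40


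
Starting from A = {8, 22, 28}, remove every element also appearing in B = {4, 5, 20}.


A \ B = elements in A but not in B
A = {8, 22, 28}
B = {4, 5, 20}
Remove from A any elements in B
A \ B = {8, 22, 28}

A \ B = {8, 22, 28}


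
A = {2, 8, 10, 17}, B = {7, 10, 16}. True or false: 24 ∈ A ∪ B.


A = {2, 8, 10, 17}, B = {7, 10, 16}
A ∪ B = all elements in A or B
A ∪ B = {2, 7, 8, 10, 16, 17}
Checking if 24 ∈ A ∪ B
24 is not in A ∪ B → False

24 ∉ A ∪ B


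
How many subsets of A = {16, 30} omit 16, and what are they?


A subset of A that omits 16 is a subset of A \ {16}, so there are 2^(n-1) = 2^1 = 2 of them.
Subsets excluding 16: ∅, {30}

Subsets excluding 16 (2 total): ∅, {30}


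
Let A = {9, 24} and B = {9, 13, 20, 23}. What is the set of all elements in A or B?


A ∪ B = all elements in A or B (or both)
A = {9, 24}
B = {9, 13, 20, 23}
A ∪ B = {9, 13, 20, 23, 24}

A ∪ B = {9, 13, 20, 23, 24}


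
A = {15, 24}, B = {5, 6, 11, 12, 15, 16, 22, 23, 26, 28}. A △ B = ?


A △ B = (A \ B) ∪ (B \ A) = elements in exactly one of A or B
A \ B = {24}
B \ A = {5, 6, 11, 12, 16, 22, 23, 26, 28}
A △ B = {5, 6, 11, 12, 16, 22, 23, 24, 26, 28}

A △ B = {5, 6, 11, 12, 16, 22, 23, 24, 26, 28}
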